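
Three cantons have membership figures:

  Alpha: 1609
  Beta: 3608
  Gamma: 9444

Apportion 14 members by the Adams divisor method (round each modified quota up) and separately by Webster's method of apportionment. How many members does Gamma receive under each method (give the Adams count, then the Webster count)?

Adams: Alpha 2, Beta 4, Gamma 8.
Webster: Alpha 2, Beta 3, Gamma 9.
Gamma gets 8 under Adams and 9 under Webster.

8 and 9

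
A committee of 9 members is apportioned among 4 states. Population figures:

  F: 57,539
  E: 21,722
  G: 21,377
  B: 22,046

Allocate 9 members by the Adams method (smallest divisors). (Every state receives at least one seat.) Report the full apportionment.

Standard divisor 122684/9 ≈ 13631.556; standard quotas: F 4.221, E 1.594, G 1.568, B 1.617.
Rounding up gives 5, 2, 2, 2 = 11 seats, so the divisor must be adjusted.
With modified divisor 20300: modified quotas F 2.834, E 1.070, G 1.053, B 1.086.
Rounding up: F 3, E 2, G 2, B 2 (total 9).

F: 3; E: 2; G: 2; B: 2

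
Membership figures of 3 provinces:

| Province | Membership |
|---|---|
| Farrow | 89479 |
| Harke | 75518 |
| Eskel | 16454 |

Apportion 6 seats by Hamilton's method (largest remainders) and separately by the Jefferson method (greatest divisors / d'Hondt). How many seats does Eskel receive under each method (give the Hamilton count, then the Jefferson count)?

1 and 0

Hamilton: Farrow 3, Harke 2, Eskel 1.
Jefferson: Farrow 3, Harke 3, Eskel 0.
Eskel gets 1 under Hamilton and 0 under Jefferson.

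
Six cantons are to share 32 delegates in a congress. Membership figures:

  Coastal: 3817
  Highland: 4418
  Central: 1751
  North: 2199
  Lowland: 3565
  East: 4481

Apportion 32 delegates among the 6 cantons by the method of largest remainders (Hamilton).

The standard divisor is 20231/32 ≈ 632.219.
Standard quotas: Coastal 6.037, Highland 6.988, Central 2.770, North 3.478, Lowland 5.639, East 7.088.
Lower quotas: Coastal 6, Highland 6, Central 2, North 3, Lowland 5, East 7 (sum 29, leaving 3 seats).
Remainders in descending order: Highland 0.988, Central 0.770, Lowland 0.639, North 0.478, East 0.088, Coastal 0.037.
Largest remainders: Highland, Central, Lowland receive the extra seats.

Coastal 6, Highland 7, Central 3, North 3, Lowland 6, East 7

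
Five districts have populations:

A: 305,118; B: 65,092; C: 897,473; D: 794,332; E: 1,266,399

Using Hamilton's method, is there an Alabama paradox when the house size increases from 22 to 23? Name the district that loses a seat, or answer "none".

At 22 seats: A 2, B 1, C 6, D 5, E 8.
At 23 seats: A 2, B 0, C 6, D 6, E 9.
B drops from 1 to 0.

B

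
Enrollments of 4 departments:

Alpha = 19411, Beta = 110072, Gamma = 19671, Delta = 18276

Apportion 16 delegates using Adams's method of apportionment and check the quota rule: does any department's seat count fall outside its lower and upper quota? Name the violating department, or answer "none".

none

Standard quotas: Alpha 1.855, Beta 10.519, Gamma 1.880, Delta 1.746.
Adams allocation: Alpha 2, Beta 10, Gamma 2, Delta 2.
Every allocation lies between the lower and upper quota.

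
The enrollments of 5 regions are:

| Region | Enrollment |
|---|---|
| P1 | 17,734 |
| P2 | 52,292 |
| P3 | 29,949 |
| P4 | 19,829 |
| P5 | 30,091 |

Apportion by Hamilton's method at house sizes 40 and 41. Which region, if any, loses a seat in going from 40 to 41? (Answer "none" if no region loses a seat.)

At 40 seats: P1 5, P2 14, P3 8, P4 5, P5 8.
At 41 seats: P1 5, P2 14, P3 8, P4 6, P5 8.
No region's allocation decreased.

none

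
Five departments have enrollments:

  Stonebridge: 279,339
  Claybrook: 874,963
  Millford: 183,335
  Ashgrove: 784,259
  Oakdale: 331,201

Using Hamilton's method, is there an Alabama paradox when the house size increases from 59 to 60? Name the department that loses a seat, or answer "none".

At 59 seats: Stonebridge 7, Claybrook 21, Millford 4, Ashgrove 19, Oakdale 8.
At 60 seats: Stonebridge 7, Claybrook 21, Millford 5, Ashgrove 19, Oakdale 8.
No department's allocation decreased.

none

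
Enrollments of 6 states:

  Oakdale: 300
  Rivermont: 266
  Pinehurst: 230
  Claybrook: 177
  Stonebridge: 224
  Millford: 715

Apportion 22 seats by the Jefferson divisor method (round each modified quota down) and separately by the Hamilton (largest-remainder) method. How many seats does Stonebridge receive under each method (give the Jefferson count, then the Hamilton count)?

2 and 3

Jefferson: Oakdale 3, Rivermont 3, Pinehurst 3, Claybrook 2, Stonebridge 2, Millford 9.
Hamilton: Oakdale 3, Rivermont 3, Pinehurst 3, Claybrook 2, Stonebridge 3, Millford 8.
Stonebridge gets 2 under Jefferson and 3 under Hamilton.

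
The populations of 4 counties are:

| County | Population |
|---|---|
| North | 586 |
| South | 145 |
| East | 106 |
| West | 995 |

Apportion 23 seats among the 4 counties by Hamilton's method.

Standard divisor: 1832 ÷ 23 ≈ 79.652.
Standard quotas: North 7.357, South 1.820, East 1.331, West 12.492.
Lower quotas: North 7, South 1, East 1, West 12 (sum 21, leaving 2 seats).
Remainders in descending order: South 0.820, West 0.492, North 0.357, East 0.331.
Largest remainders: South, West receive the extra seats.

North 7; South 2; East 1; West 13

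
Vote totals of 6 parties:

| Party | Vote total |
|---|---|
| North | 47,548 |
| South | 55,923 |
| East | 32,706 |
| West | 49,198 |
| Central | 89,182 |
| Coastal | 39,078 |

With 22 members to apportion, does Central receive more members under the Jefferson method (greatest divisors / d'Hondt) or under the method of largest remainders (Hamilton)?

Jefferson: North 3, South 4, East 2, West 3, Central 7, Coastal 3.
Hamilton: North 3, South 4, East 2, West 4, Central 6, Coastal 3.
Central gets 7 under Jefferson and 6 under Hamilton.

Jefferson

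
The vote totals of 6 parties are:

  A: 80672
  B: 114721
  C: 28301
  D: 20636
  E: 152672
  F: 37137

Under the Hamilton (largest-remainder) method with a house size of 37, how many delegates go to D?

Total 434139; standard divisor 434139/37 ≈ 11733.486.
Standard quotas: A 6.8754, B 9.7772, C 2.4120, D 1.7587, E 13.0116, F 3.1650.
Lower quotas: A 6, B 9, C 2, D 1, E 13, F 3 (sum 34, leaving 3 seats).
Remainders in descending order: A 0.8754, B 0.7772, D 0.7587, C 0.4120, F 0.1650, E 0.0116.
Largest remainders: A, B, D receive the extra seats.
D receives 2.

2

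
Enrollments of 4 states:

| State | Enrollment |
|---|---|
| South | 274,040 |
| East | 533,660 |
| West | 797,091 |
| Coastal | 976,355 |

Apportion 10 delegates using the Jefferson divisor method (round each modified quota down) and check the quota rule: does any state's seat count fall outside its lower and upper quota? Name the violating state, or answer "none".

none

Standard quotas: South 1.062, East 2.068, West 3.088, Coastal 3.783.
Jefferson allocation: South 1, East 2, West 3, Coastal 4.
Every allocation lies between the lower and upper quota.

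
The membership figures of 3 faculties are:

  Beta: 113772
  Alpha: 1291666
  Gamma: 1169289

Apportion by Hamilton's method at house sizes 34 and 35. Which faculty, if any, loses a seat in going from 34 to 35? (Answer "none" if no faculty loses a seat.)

At 34 seats: Beta 2, Alpha 17, Gamma 15.
At 35 seats: Beta 1, Alpha 18, Gamma 16.
Beta drops from 2 to 1.

Beta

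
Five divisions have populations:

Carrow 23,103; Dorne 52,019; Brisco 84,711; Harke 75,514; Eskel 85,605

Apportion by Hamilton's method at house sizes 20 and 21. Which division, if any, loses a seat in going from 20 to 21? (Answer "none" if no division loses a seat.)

Carrow

At 20 seats: Carrow 2, Dorne 3, Brisco 5, Harke 5, Eskel 5.
At 21 seats: Carrow 1, Dorne 3, Brisco 6, Harke 5, Eskel 6.
Carrow drops from 2 to 1.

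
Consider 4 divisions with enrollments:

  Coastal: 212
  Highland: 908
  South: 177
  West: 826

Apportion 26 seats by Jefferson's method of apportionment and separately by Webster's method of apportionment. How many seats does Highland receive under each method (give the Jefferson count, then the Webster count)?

Jefferson: Coastal 2, Highland 12, South 2, West 10.
Webster: Coastal 3, Highland 11, South 2, West 10.
Highland gets 12 under Jefferson and 11 under Webster.

12 and 11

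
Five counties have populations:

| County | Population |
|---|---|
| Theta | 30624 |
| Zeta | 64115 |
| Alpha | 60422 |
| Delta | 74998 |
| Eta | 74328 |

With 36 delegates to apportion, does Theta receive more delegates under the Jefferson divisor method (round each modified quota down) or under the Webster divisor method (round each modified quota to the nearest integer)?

Webster

Jefferson: Theta 3, Zeta 8, Alpha 7, Delta 9, Eta 9.
Webster: Theta 4, Zeta 7, Alpha 7, Delta 9, Eta 9.
Theta gets 3 under Jefferson and 4 under Webster.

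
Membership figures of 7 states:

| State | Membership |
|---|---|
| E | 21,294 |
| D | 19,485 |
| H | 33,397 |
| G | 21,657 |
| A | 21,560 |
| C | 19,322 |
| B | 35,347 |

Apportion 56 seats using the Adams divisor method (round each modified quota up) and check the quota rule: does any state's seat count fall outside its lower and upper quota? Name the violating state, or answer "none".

none

Standard quotas: E 6.930, D 6.342, H 10.870, G 7.049, A 7.017, C 6.289, B 11.504.
Adams allocation: E 7, D 7, H 11, G 7, A 7, C 6, B 11.
Every allocation lies between the lower and upper quota.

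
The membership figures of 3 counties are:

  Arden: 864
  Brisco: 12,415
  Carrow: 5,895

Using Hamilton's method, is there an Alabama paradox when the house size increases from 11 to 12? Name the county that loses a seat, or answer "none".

Arden

At 11 seats: Arden 1, Brisco 7, Carrow 3.
At 12 seats: Arden 0, Brisco 8, Carrow 4.
Arden drops from 1 to 0.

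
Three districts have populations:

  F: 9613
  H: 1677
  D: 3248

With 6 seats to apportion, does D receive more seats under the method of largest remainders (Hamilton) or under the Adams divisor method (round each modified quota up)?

Hamilton: F 4, H 1, D 1.
Adams: F 3, H 1, D 2.
D gets 1 under Hamilton and 2 under Adams.

Adams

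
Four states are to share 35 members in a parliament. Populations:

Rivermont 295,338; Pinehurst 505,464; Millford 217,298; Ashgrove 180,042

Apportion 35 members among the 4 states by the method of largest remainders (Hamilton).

Rivermont: 9, Pinehurst: 15, Millford: 6, Ashgrove: 5

Total 1198142; standard divisor 1198142/35 ≈ 34232.629.
Standard quotas: Rivermont 8.6274, Pinehurst 14.7656, Millford 6.3477, Ashgrove 5.2594.
Lower quotas: Rivermont 8, Pinehurst 14, Millford 6, Ashgrove 5 (sum 33, leaving 2 seats).
Remainders in descending order: Pinehurst 0.7656, Rivermont 0.6274, Millford 0.3477, Ashgrove 0.2594.
Largest remainders: Pinehurst, Rivermont receive the extra seats.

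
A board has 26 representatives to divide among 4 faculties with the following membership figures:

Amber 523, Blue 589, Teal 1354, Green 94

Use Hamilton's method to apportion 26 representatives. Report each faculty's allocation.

Amber 5; Blue 6; Teal 14; Green 1

Total 2560; standard divisor 2560/26 ≈ 98.462.
Standard quotas: Amber 5.312, Blue 5.982, Teal 13.752, Green 0.955.
Lower quotas: Amber 5, Blue 5, Teal 13, Green 0 (sum 23, leaving 3 seats).
Remainders in descending order: Blue 0.982, Green 0.955, Teal 0.752, Amber 0.312.
Largest remainders: Blue, Green, Teal receive the extra seats.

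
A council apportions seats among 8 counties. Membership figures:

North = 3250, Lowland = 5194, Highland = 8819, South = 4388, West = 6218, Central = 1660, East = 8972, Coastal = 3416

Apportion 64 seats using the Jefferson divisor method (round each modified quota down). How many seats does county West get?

9

Standard divisor 41917/64 ≈ 654.953; standard quotas: North 4.962, Lowland 7.930, Highland 13.465, South 6.700, West 9.494, Central 2.535, East 13.699, Coastal 5.216.
Rounding down gives 4, 7, 13, 6, 9, 2, 13, 5 = 59 seats, so the divisor must be adjusted.
With modified divisor 624: modified quotas North 5.208, Lowland 8.324, Highland 14.133, South 7.032, West 9.965, Central 2.660, East 14.378, Coastal 5.474.
Rounding down: North 5, Lowland 8, Highland 14, South 7, West 9, Central 2, East 14, Coastal 5 (total 64).
West receives 9.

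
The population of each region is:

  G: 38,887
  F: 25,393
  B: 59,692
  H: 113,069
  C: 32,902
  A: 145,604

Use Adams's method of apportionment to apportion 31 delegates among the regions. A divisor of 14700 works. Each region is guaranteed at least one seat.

G=3, F=2, B=5, H=8, C=3, A=10

With modified divisor 14700: modified quotas G 2.645, F 1.727, B 4.061, H 7.692, C 2.238, A 9.905.
Rounding up: G 3, F 2, B 5, H 8, C 3, A 10 (total 31).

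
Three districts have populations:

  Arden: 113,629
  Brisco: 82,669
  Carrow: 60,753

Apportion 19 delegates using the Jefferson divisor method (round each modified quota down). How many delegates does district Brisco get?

Standard divisor 257051/19 ≈ 13529; standard quotas: Arden 8.399, Brisco 6.111, Carrow 4.491.
Rounding down gives 8, 6, 4 = 18 seats, so the divisor must be adjusted.
With modified divisor 12400: modified quotas Arden 9.164, Brisco 6.667, Carrow 4.899.
Rounding down: Arden 9, Brisco 6, Carrow 4 (total 19).
Brisco receives 6.

6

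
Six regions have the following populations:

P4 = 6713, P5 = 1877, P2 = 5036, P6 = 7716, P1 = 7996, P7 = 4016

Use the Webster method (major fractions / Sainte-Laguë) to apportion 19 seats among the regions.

Standard divisor 33354/19 ≈ 1755.474; standard quotas: P4 3.824, P5 1.069, P2 2.869, P6 4.395, P1 4.555, P7 2.288.
Rounding to the nearest integer gives P4 4, P5 1, P2 3, P6 4, P1 5, P7 2 — total 19, matching the house size, so no adjustment is needed.

P4=4; P5=1; P2=3; P6=4; P1=5; P7=2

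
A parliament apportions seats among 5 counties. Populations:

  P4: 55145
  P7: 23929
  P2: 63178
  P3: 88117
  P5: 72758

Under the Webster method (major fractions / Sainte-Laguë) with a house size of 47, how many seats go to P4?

8

Standard divisor 303127/47 ≈ 6449.511; standard quotas: P4 8.550, P7 3.710, P2 9.796, P3 13.663, P5 11.281.
Rounding to the nearest integer gives 9, 4, 10, 14, 11 = 48 seats, so the divisor must be adjusted.
With modified divisor 6510: modified quotas P4 8.471, P7 3.676, P2 9.705, P3 13.536, P5 11.176.
Rounding to the nearest integer: P4 8, P7 4, P2 10, P3 14, P5 11 (total 47).
P4 receives 8.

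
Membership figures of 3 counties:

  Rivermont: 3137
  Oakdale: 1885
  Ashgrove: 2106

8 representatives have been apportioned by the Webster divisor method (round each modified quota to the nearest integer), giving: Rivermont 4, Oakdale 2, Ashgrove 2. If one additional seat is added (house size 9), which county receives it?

Priority for the next seat is population ÷ (current seats + 0.5).
Priorities: Rivermont 697.111, Oakdale 754.000, Ashgrove 842.400.
Highest priority: Ashgrove.

Ashgrove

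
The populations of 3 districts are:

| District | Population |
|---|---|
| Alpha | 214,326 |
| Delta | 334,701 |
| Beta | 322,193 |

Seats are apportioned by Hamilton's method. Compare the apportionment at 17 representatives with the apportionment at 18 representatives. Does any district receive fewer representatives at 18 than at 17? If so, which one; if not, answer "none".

At 17 seats: Alpha 4, Delta 7, Beta 6.
At 18 seats: Alpha 4, Delta 7, Beta 7.
No district's allocation decreased.

none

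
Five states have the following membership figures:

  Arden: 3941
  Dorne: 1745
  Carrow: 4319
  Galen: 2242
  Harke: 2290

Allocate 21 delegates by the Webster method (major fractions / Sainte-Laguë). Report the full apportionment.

Arden 6, Dorne 3, Carrow 6, Galen 3, Harke 3

Standard divisor 14537/21 ≈ 692.238; standard quotas: Arden 5.693, Dorne 2.521, Carrow 6.239, Galen 3.239, Harke 3.308.
Rounding to the nearest integer gives Arden 6, Dorne 3, Carrow 6, Galen 3, Harke 3 — total 21, matching the house size, so no adjustment is needed.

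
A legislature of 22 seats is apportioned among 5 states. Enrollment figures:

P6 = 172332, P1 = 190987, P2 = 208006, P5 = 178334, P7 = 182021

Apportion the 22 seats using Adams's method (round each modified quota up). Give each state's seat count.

Standard divisor 931680/22 ≈ 42349.091; standard quotas: P6 4.069, P1 4.510, P2 4.912, P5 4.211, P7 4.298.
Rounding up gives 5, 5, 5, 5, 5 = 25 seats, so the divisor must be adjusted.
With modified divisor 46600: modified quotas P6 3.698, P1 4.098, P2 4.464, P5 3.827, P7 3.906.
Rounding up: P6 4, P1 5, P2 5, P5 4, P7 4 (total 22).

P6=4, P1=5, P2=5, P5=4, P7=4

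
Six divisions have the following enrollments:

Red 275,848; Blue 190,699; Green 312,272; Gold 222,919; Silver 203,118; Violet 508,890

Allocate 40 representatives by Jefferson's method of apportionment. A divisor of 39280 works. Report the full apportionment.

With modified divisor 39280: modified quotas Red 7.023, Blue 4.855, Green 7.950, Gold 5.675, Silver 5.171, Violet 12.955.
Rounding down: Red 7, Blue 4, Green 7, Gold 5, Silver 5, Violet 12 (total 40).

Red 7, Blue 4, Green 7, Gold 5, Silver 5, Violet 12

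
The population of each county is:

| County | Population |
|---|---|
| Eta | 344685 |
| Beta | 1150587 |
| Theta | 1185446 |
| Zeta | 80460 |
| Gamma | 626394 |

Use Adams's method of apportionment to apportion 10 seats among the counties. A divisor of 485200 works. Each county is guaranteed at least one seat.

With modified divisor 485200: modified quotas Eta 0.710, Beta 2.371, Theta 2.443, Zeta 0.166, Gamma 1.291.
Rounding up: Eta 1, Beta 3, Theta 3, Zeta 1, Gamma 2 (total 10).

Eta=1; Beta=3; Theta=3; Zeta=1; Gamma=2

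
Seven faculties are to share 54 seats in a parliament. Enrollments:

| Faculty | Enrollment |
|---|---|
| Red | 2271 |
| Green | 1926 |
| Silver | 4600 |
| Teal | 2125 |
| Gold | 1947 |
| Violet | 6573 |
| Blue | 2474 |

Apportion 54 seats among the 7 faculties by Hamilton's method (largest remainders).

The standard divisor is 21916/54 ≈ 405.852.
Standard quotas: Red 5.5956, Green 4.7456, Silver 11.3342, Teal 5.2359, Gold 4.7973, Violet 16.1956, Blue 6.0958.
Lower quotas: Red 5, Green 4, Silver 11, Teal 5, Gold 4, Violet 16, Blue 6 (sum 51, leaving 3 seats).
Remainders in descending order: Gold 0.7973, Green 0.7456, Red 0.5956, Silver 0.3342, Teal 0.2359, Violet 0.1956, Blue 0.0958.
Largest remainders: Gold, Green, Red receive the extra seats.

Red 6, Green 5, Silver 11, Teal 5, Gold 5, Violet 16, Blue 6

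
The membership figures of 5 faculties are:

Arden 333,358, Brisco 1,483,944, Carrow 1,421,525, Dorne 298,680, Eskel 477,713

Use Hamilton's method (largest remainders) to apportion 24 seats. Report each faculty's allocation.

Standard divisor: 4015220 ÷ 24 ≈ 167300.833.
Standard quotas: Arden 1.9926, Brisco 8.8699, Carrow 8.4968, Dorne 1.7853, Eskel 2.8554.
Lower quotas: Arden 1, Brisco 8, Carrow 8, Dorne 1, Eskel 2 (sum 20, leaving 4 seats).
Remainders in descending order: Arden 0.9926, Brisco 0.8699, Eskel 0.8554, Dorne 0.7853, Carrow 0.4968.
Largest remainders: Arden, Brisco, Eskel, Dorne receive the extra seats.

Arden=2, Brisco=9, Carrow=8, Dorne=2, Eskel=3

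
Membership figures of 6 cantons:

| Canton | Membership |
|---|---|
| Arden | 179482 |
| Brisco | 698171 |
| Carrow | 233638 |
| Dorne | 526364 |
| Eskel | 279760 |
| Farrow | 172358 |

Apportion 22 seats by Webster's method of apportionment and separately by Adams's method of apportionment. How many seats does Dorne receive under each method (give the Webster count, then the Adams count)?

Webster: Arden 2, Brisco 7, Carrow 2, Dorne 6, Eskel 3, Farrow 2.
Adams: Arden 2, Brisco 7, Carrow 3, Dorne 5, Eskel 3, Farrow 2.
Dorne gets 6 under Webster and 5 under Adams.

6 and 5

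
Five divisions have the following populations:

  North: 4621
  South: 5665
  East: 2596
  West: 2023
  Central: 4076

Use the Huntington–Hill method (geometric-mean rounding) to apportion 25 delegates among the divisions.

With divisor 753: modified quotas North 6.137, South 7.523, East 3.448, West 2.687, Central 5.413.
Geometric-mean thresholds: North √(6·7)=6.481, South √(7·8)=7.483, East √(3·4)=3.464, West √(2·3)=2.449, Central √(5·6)=5.477.
Each quota rounded against its threshold gives North 6, South 8, East 3, West 3, Central 5 (total 25).

North=6; South=8; East=3; West=3; Central=5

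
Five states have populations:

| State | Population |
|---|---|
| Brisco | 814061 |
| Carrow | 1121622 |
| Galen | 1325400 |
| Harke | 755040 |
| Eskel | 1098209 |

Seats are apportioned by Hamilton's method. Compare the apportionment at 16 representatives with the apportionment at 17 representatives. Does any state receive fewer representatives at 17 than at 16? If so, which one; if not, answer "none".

At 16 seats: Brisco 3, Carrow 4, Galen 4, Harke 2, Eskel 3.
At 17 seats: Brisco 3, Carrow 4, Galen 4, Harke 2, Eskel 4.
No state's allocation decreased.

none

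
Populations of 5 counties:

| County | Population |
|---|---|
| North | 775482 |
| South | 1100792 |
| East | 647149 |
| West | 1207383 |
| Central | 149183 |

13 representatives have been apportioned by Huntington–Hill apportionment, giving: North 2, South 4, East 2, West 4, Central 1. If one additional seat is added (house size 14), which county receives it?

North

Priority for the next seat is population ÷ (√(s·(s+1))).
Priorities: North 316589.201, South 246144.574, East 264197.473, West 269979.046, Central 105488.311.
Highest priority: North.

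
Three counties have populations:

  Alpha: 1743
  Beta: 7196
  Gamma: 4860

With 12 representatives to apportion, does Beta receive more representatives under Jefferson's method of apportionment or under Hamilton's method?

Jefferson

Jefferson: Alpha 1, Beta 7, Gamma 4.
Hamilton: Alpha 2, Beta 6, Gamma 4.
Beta gets 7 under Jefferson and 6 under Hamilton.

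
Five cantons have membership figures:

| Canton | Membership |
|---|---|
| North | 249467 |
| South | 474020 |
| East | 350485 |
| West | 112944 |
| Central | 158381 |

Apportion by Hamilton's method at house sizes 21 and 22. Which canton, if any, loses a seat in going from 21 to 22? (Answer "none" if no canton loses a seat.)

Central

At 21 seats: North 4, South 7, East 5, West 2, Central 3.
At 22 seats: North 4, South 8, East 6, West 2, Central 2.
Central drops from 3 to 2.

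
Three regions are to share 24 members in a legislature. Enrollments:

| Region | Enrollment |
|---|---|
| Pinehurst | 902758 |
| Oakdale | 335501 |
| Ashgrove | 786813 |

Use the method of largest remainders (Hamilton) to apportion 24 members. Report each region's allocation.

Pinehurst 11; Oakdale 4; Ashgrove 9

Standard divisor: 2025072 ÷ 24 = 84378.
Standard quotas: Pinehurst 10.6990, Oakdale 3.9762, Ashgrove 9.3249.
Lower quotas: Pinehurst 10, Oakdale 3, Ashgrove 9 (sum 22, leaving 2 seats).
Remainders in descending order: Oakdale 0.9762, Pinehurst 0.6990, Ashgrove 0.3249.
Largest remainders: Oakdale, Pinehurst receive the extra seats.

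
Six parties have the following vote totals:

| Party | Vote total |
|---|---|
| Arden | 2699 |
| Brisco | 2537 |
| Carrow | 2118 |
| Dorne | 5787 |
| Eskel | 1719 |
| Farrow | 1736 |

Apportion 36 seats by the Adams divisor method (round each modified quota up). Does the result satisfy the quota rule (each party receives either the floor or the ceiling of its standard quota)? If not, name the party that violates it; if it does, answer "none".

Standard quotas: Arden 5.855, Brisco 5.503, Carrow 4.594, Dorne 12.553, Eskel 3.729, Farrow 3.766.
Adams allocation: Arden 6, Brisco 5, Carrow 5, Dorne 12, Eskel 4, Farrow 4.
Every allocation lies between the lower and upper quota.

none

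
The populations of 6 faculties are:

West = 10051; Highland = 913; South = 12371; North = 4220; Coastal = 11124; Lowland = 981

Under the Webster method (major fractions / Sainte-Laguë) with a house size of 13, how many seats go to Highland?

0

Standard divisor 39660/13 ≈ 3050.769; standard quotas: West 3.295, Highland 0.299, South 4.055, North 1.383, Coastal 3.646, Lowland 0.322.
Rounding to the nearest integer gives 3, 0, 4, 1, 4, 0 = 12 seats, so the divisor must be adjusted.
With modified divisor 2854.2: modified quotas West 3.521, Highland 0.320, South 4.334, North 1.479, Coastal 3.897, Lowland 0.344.
Rounding to the nearest integer: West 4, Highland 0, South 4, North 1, Coastal 4, Lowland 0 (total 13).
Highland receives 0.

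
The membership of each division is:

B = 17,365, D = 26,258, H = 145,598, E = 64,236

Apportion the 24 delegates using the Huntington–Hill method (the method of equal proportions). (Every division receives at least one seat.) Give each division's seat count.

B=2, D=2, H=14, E=6

With divisor 10756: modified quotas B 1.614, D 2.441, H 13.536, E 5.972.
Geometric-mean thresholds: B √(1·2)=1.414, D √(2·3)=2.449, H √(13·14)=13.491, E √(5·6)=5.477.
Each quota rounded against its threshold gives B 2, D 2, H 14, E 6 (total 24).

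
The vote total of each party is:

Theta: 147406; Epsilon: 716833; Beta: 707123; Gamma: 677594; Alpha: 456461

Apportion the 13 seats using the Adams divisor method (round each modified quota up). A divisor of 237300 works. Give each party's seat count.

With modified divisor 237300: modified quotas Theta 0.621, Epsilon 3.021, Beta 2.980, Gamma 2.855, Alpha 1.924.
Rounding up: Theta 1, Epsilon 4, Beta 3, Gamma 3, Alpha 2 (total 13).

Theta 1, Epsilon 4, Beta 3, Gamma 3, Alpha 2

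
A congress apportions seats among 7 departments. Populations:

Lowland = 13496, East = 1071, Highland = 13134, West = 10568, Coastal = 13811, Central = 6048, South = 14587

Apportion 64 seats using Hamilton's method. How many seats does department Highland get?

12

The standard divisor is 72715/64 ≈ 1136.172.
Standard quotas: Lowland 11.8785, East 0.9426, Highland 11.5599, West 9.3014, Coastal 12.1557, Central 5.3231, South 12.8387.
Lower quotas: Lowland 11, East 0, Highland 11, West 9, Coastal 12, Central 5, South 12 (sum 60, leaving 4 seats).
Remainders in descending order: East 0.9426, Lowland 0.8785, South 0.8387, Highland 0.5599, Central 0.3231, West 0.3014, Coastal 0.1557.
The surplus seats go to East, Lowland, South, Highland.
Highland receives 12.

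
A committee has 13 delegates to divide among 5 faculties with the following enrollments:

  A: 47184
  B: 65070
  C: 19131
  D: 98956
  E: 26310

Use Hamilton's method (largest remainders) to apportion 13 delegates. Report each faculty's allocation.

A: 3, B: 3, C: 1, D: 5, E: 1

Total 256651; standard divisor 256651/13 ≈ 19742.385.
Standard quotas: A 2.3900, B 3.2960, C 0.9690, D 5.0124, E 1.3327.
Lower quotas: A 2, B 3, C 0, D 5, E 1 (sum 11, leaving 2 seats).
Remainders in descending order: C 0.9690, A 0.3900, E 0.3327, B 0.2960, D 0.0124.
The surplus seats go to C, A.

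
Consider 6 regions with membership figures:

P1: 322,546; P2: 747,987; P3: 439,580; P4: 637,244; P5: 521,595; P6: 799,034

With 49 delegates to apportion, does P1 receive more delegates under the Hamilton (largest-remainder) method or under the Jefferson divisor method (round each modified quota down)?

Hamilton

Hamilton: P1 5, P2 11, P3 6, P4 9, P5 7, P6 11.
Jefferson: P1 4, P2 11, P3 6, P4 9, P5 7, P6 12.
P1 gets 5 under Hamilton and 4 under Jefferson.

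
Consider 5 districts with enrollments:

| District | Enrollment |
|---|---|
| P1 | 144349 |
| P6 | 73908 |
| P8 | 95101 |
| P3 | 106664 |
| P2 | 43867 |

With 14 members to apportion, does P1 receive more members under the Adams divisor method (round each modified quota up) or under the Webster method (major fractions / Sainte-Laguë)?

Webster

Adams: P1 4, P6 2, P8 3, P3 3, P2 2.
Webster: P1 5, P6 2, P8 3, P3 3, P2 1.
P1 gets 4 under Adams and 5 under Webster.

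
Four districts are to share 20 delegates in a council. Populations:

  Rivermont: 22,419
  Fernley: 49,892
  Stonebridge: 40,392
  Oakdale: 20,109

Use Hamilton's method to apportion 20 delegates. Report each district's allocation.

Rivermont 3, Fernley 8, Stonebridge 6, Oakdale 3

Total 132812; standard divisor 132812/20 ≈ 6640.6.
Standard quotas: Rivermont 3.3761, Fernley 7.5132, Stonebridge 6.0826, Oakdale 3.0282.
Lower quotas: Rivermont 3, Fernley 7, Stonebridge 6, Oakdale 3 (sum 19, leaving 1 seat).
Remainders in descending order: Fernley 0.5132, Rivermont 0.3761, Stonebridge 0.0826, Oakdale 0.0282.
Largest remainder: Fernley receives the extra seat.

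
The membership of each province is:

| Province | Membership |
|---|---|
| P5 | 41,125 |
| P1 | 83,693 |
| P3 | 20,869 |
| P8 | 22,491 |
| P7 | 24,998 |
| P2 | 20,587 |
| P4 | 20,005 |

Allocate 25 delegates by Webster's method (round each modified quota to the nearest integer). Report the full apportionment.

Standard divisor 233768/25 ≈ 9350.72; standard quotas: P5 4.398, P1 8.950, P3 2.232, P8 2.405, P7 2.673, P2 2.202, P4 2.139.
Rounding to the nearest integer gives 4, 9, 2, 2, 3, 2, 2 = 24 seats, so the divisor must be adjusted.
With modified divisor 9070: modified quotas P5 4.534, P1 9.227, P3 2.301, P8 2.480, P7 2.756, P2 2.270, P4 2.206.
Rounding to the nearest integer: P5 5, P1 9, P3 2, P8 2, P7 3, P2 2, P4 2 (total 25).

P5=5; P1=9; P3=2; P8=2; P7=3; P2=2; P4=2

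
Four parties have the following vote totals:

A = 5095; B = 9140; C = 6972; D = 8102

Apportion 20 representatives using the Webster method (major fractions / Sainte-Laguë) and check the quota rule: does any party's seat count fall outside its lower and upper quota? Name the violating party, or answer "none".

Standard quotas: A 3.477, B 6.237, C 4.758, D 5.529.
Webster allocation: A 3, B 6, C 5, D 6.
Every allocation lies between the lower and upper quota.

none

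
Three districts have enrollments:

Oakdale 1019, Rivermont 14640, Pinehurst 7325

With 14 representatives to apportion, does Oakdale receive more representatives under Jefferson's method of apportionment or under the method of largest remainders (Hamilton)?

Hamilton

Jefferson: Oakdale 0, Rivermont 9, Pinehurst 5.
Hamilton: Oakdale 1, Rivermont 9, Pinehurst 4.
Oakdale gets 0 under Jefferson and 1 under Hamilton.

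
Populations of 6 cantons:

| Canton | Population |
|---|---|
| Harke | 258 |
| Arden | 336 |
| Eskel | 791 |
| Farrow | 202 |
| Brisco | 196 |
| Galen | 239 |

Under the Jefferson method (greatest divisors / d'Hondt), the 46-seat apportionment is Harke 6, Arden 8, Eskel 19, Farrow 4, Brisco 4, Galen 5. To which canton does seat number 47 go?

Farrow

Priority for the next seat is population ÷ (current seats + 1).
Priorities: Harke 36.857, Arden 37.333, Eskel 39.550, Farrow 40.400, Brisco 39.200, Galen 39.833.
Highest priority: Farrow.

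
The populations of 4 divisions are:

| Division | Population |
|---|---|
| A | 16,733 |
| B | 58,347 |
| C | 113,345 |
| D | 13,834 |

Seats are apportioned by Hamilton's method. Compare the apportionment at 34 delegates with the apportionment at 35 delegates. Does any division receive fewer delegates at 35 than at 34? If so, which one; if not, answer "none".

none

At 34 seats: A 3, B 10, C 19, D 2.
At 35 seats: A 3, B 10, C 20, D 2.
No division's allocation decreased.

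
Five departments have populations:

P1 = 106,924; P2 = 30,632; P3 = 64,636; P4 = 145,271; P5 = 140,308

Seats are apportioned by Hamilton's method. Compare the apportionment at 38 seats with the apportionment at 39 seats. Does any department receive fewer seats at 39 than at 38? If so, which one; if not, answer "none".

P2

At 38 seats: P1 8, P2 3, P3 5, P4 11, P5 11.
At 39 seats: P1 9, P2 2, P3 5, P4 12, P5 11.
P2 drops from 3 to 2.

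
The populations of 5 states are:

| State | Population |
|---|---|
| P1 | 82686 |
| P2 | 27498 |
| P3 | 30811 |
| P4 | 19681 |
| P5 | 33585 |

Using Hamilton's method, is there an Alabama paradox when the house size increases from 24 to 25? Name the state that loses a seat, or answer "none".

P4

At 24 seats: P1 10, P2 3, P3 4, P4 3, P5 4.
At 25 seats: P1 11, P2 4, P3 4, P4 2, P5 4.
P4 drops from 3 to 2.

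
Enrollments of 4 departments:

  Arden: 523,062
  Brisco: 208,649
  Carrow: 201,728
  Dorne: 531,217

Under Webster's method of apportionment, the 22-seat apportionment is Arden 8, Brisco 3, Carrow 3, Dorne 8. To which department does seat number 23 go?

Dorne

Priority for the next seat is population ÷ (current seats + 0.5).
Priorities: Arden 61536.706, Brisco 59614.000, Carrow 57636.571, Dorne 62496.118.
Highest priority: Dorne.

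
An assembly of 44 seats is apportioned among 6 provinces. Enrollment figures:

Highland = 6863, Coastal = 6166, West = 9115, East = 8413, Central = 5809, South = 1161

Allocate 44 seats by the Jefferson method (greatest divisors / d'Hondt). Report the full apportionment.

Standard divisor 37527/44 ≈ 852.886; standard quotas: Highland 8.047, Coastal 7.230, West 10.687, East 9.864, Central 6.811, South 1.361.
Rounding down gives 8, 7, 10, 9, 6, 1 = 41 seats, so the divisor must be adjusted.
With modified divisor 800: modified quotas Highland 8.579, Coastal 7.707, West 11.394, East 10.516, Central 7.261, South 1.451.
Rounding down: Highland 8, Coastal 7, West 11, East 10, Central 7, South 1 (total 44).

Highland=8, Coastal=7, West=11, East=10, Central=7, South=1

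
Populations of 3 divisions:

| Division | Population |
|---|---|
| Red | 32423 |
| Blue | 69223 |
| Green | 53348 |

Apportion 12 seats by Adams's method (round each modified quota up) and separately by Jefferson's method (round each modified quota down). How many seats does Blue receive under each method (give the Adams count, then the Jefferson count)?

Adams: Red 3, Blue 5, Green 4.
Jefferson: Red 2, Blue 6, Green 4.
Blue gets 5 under Adams and 6 under Jefferson.

5 and 6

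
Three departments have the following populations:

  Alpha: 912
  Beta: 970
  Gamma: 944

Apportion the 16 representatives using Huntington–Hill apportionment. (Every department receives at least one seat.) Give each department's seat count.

Alpha 5, Beta 6, Gamma 5

With divisor 175: modified quotas Alpha 5.211, Beta 5.543, Gamma 5.394.
Geometric-mean thresholds: Alpha √(5·6)=5.477, Beta √(5·6)=5.477, Gamma √(5·6)=5.477.
Each quota rounded against its threshold gives Alpha 5, Beta 6, Gamma 5 (total 16).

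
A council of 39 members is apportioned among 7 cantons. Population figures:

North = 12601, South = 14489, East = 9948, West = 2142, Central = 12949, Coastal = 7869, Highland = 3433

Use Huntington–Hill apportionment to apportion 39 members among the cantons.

With divisor 1609: modified quotas North 7.832, South 9.005, East 6.183, West 1.331, Central 8.048, Coastal 4.891, Highland 2.134.
Geometric-mean thresholds: North √(7·8)=7.483, South √(9·10)=9.487, East √(6·7)=6.481, West √(1·2)=1.414, Central √(8·9)=8.485, Coastal √(4·5)=4.472, Highland √(2·3)=2.449.
Each quota rounded against its threshold gives North 8, South 9, East 6, West 1, Central 8, Coastal 5, Highland 2 (total 39).

North=8, South=9, East=6, West=1, Central=8, Coastal=5, Highland=2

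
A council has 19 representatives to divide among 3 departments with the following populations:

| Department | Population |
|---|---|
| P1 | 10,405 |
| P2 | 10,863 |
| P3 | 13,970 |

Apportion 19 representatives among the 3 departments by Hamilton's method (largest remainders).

P1 6, P2 6, P3 7

Standard divisor: 35238 ÷ 19 ≈ 1854.632.
Standard quotas: P1 5.6103, P2 5.8572, P3 7.5325.
Lower quotas: P1 5, P2 5, P3 7 (sum 17, leaving 2 seats).
Remainders in descending order: P2 0.8572, P1 0.6103, P3 0.5325.
Largest remainders: P2, P1 receive the extra seats.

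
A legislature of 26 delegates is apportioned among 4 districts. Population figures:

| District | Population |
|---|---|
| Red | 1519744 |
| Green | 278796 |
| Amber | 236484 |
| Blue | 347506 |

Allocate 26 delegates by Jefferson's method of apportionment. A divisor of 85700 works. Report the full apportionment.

With modified divisor 85700: modified quotas Red 17.733, Green 3.253, Amber 2.759, Blue 4.055.
Rounding down: Red 17, Green 3, Amber 2, Blue 4 (total 26).

Red=17, Green=3, Amber=2, Blue=4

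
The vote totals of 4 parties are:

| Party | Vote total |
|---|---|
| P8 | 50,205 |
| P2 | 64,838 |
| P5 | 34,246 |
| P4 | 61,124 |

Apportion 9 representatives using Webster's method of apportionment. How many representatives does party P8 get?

Standard divisor 210413/9 ≈ 23379.222; standard quotas: P8 2.147, P2 2.773, P5 1.465, P4 2.614.
Rounding to the nearest integer gives P8 2, P2 3, P5 1, P4 3 — total 9, matching the house size, so no adjustment is needed.
P8 receives 2.

2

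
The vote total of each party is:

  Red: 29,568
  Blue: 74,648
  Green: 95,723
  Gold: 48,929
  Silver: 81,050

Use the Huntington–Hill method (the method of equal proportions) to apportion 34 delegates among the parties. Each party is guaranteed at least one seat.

With divisor 9764: modified quotas Red 3.028, Blue 7.645, Green 9.804, Gold 5.011, Silver 8.301.
Geometric-mean thresholds: Red √(3·4)=3.464, Blue √(7·8)=7.483, Green √(9·10)=9.487, Gold √(5·6)=5.477, Silver √(8·9)=8.485.
Each quota rounded against its threshold gives Red 3, Blue 8, Green 10, Gold 5, Silver 8 (total 34).

Red=3, Blue=8, Green=10, Gold=5, Silver=8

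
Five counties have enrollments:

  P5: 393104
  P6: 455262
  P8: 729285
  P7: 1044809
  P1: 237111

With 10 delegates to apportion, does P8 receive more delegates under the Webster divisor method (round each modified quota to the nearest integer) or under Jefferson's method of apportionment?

Webster: P5 1, P6 2, P8 2, P7 4, P1 1.
Jefferson: P5 1, P6 1, P8 3, P7 4, P1 1.
P8 gets 2 under Webster and 3 under Jefferson.

Jefferson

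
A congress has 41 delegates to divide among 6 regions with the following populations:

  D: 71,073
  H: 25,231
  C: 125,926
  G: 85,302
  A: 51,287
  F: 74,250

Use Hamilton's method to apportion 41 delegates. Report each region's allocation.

D: 7; H: 2; C: 12; G: 8; A: 5; F: 7

Total 433069; standard divisor 433069/41 ≈ 10562.659.
Standard quotas: D 6.7287, H 2.3887, C 11.9218, G 8.0758, A 4.8555, F 7.0295.
Lower quotas: D 6, H 2, C 11, G 8, A 4, F 7 (sum 38, leaving 3 seats).
Remainders in descending order: C 0.9218, A 0.8555, D 0.7287, H 0.3887, G 0.0758, F 0.0295.
The surplus seats go to C, A, D.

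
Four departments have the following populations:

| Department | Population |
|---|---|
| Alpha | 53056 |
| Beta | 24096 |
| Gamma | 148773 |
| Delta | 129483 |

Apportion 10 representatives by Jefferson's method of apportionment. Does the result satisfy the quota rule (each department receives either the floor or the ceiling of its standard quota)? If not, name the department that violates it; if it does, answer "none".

none

Standard quotas: Alpha 1.493, Beta 0.678, Gamma 4.186, Delta 3.643.
Jefferson allocation: Alpha 1, Beta 0, Gamma 5, Delta 4.
Every allocation lies between the lower and upper quota.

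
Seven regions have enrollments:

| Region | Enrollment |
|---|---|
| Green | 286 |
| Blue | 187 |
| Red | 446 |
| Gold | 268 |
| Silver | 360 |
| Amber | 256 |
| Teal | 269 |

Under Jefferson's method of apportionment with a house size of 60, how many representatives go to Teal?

8

Standard divisor 2072/60 ≈ 34.533; standard quotas: Green 8.282, Blue 5.415, Red 12.915, Gold 7.761, Silver 10.425, Amber 7.413, Teal 7.790.
Rounding down gives 8, 5, 12, 7, 10, 7, 7 = 56 seats, so the divisor must be adjusted.
With modified divisor 32.4: modified quotas Green 8.827, Blue 5.772, Red 13.765, Gold 8.272, Silver 11.111, Amber 7.901, Teal 8.302.
Rounding down: Green 8, Blue 5, Red 13, Gold 8, Silver 11, Amber 7, Teal 8 (total 60).
Teal receives 8.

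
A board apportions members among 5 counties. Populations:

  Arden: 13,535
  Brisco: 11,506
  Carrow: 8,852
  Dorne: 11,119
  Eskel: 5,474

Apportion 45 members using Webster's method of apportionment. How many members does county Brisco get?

10

Standard divisor 50486/45 ≈ 1121.911; standard quotas: Arden 12.064, Brisco 10.256, Carrow 7.890, Dorne 9.911, Eskel 4.879.
Rounding to the nearest integer gives Arden 12, Brisco 10, Carrow 8, Dorne 10, Eskel 5 — total 45, matching the house size, so no adjustment is needed.
Brisco receives 10.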